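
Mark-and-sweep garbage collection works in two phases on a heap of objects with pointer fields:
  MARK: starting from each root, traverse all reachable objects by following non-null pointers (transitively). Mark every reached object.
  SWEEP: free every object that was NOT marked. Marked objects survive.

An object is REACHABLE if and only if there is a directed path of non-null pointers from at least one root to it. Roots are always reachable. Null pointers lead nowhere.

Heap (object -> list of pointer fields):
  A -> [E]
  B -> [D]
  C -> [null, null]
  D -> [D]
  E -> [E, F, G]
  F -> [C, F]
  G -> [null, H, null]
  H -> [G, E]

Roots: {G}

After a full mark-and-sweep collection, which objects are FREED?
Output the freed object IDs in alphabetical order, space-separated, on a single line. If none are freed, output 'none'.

Roots: G
Mark G: refs=null H null, marked=G
Mark H: refs=G E, marked=G H
Mark E: refs=E F G, marked=E G H
Mark F: refs=C F, marked=E F G H
Mark C: refs=null null, marked=C E F G H
Unmarked (collected): A B D

Answer: A B D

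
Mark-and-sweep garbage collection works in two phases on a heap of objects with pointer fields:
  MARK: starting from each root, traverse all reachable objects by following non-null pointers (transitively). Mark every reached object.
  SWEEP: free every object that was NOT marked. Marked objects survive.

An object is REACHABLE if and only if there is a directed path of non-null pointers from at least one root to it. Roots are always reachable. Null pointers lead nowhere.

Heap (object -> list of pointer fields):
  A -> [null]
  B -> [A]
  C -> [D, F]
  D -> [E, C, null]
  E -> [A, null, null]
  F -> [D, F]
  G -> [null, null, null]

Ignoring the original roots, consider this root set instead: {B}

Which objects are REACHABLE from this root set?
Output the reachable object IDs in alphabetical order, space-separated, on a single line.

Answer: A B

Derivation:
Roots: B
Mark B: refs=A, marked=B
Mark A: refs=null, marked=A B
Unmarked (collected): C D E F G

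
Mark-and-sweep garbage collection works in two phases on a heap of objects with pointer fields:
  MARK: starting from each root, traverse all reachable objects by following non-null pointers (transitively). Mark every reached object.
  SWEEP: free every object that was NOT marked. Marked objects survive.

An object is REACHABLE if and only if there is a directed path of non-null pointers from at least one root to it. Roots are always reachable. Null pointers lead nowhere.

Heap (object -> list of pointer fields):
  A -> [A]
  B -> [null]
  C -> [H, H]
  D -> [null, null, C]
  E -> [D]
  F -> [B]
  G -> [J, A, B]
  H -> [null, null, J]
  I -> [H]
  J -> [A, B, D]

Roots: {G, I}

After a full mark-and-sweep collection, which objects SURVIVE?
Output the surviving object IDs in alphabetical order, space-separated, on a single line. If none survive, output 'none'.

Answer: A B C D G H I J

Derivation:
Roots: G I
Mark G: refs=J A B, marked=G
Mark I: refs=H, marked=G I
Mark J: refs=A B D, marked=G I J
Mark A: refs=A, marked=A G I J
Mark B: refs=null, marked=A B G I J
Mark H: refs=null null J, marked=A B G H I J
Mark D: refs=null null C, marked=A B D G H I J
Mark C: refs=H H, marked=A B C D G H I J
Unmarked (collected): E F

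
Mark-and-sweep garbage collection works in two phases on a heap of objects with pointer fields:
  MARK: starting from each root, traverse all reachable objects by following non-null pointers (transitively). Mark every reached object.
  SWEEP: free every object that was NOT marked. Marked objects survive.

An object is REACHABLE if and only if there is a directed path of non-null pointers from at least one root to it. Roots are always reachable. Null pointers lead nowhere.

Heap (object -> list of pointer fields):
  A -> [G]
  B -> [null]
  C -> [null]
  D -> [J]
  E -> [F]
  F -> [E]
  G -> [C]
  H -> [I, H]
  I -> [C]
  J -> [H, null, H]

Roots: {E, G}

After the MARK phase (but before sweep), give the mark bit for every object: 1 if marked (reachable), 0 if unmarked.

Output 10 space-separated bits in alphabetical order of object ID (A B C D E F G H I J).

Answer: 0 0 1 0 1 1 1 0 0 0

Derivation:
Roots: E G
Mark E: refs=F, marked=E
Mark G: refs=C, marked=E G
Mark F: refs=E, marked=E F G
Mark C: refs=null, marked=C E F G
Unmarked (collected): A B D H I J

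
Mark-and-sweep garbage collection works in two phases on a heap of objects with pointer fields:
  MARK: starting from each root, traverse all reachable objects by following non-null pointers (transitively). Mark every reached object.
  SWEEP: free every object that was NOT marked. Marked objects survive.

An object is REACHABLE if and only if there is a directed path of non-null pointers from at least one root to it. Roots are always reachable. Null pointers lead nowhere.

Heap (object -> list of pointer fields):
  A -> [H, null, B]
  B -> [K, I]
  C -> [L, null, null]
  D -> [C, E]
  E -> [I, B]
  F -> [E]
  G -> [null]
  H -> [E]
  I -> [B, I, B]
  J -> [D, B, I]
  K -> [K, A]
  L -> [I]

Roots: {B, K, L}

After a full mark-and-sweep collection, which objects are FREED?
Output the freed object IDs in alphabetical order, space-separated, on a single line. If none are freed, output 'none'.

Roots: B K L
Mark B: refs=K I, marked=B
Mark K: refs=K A, marked=B K
Mark L: refs=I, marked=B K L
Mark I: refs=B I B, marked=B I K L
Mark A: refs=H null B, marked=A B I K L
Mark H: refs=E, marked=A B H I K L
Mark E: refs=I B, marked=A B E H I K L
Unmarked (collected): C D F G J

Answer: C D F G J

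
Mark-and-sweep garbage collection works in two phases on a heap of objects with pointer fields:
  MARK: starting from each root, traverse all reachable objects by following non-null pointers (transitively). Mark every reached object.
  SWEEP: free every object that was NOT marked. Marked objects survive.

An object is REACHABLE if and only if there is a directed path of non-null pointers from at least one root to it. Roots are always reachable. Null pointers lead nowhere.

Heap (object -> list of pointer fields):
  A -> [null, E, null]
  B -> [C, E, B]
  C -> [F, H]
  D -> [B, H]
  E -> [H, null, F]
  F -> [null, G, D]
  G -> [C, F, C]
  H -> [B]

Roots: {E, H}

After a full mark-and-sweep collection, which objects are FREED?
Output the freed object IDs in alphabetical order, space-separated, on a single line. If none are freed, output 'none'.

Roots: E H
Mark E: refs=H null F, marked=E
Mark H: refs=B, marked=E H
Mark F: refs=null G D, marked=E F H
Mark B: refs=C E B, marked=B E F H
Mark G: refs=C F C, marked=B E F G H
Mark D: refs=B H, marked=B D E F G H
Mark C: refs=F H, marked=B C D E F G H
Unmarked (collected): A

Answer: A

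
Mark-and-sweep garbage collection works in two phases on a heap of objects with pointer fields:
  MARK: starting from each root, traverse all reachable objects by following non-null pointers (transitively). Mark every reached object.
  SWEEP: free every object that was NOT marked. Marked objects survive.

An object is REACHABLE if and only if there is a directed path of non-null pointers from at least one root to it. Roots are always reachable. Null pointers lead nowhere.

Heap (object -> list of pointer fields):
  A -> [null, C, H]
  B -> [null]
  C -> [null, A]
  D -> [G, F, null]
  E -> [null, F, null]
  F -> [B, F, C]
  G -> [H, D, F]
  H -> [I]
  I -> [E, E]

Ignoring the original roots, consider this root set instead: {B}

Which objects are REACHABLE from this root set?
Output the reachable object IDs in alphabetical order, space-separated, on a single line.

Answer: B

Derivation:
Roots: B
Mark B: refs=null, marked=B
Unmarked (collected): A C D E F G H I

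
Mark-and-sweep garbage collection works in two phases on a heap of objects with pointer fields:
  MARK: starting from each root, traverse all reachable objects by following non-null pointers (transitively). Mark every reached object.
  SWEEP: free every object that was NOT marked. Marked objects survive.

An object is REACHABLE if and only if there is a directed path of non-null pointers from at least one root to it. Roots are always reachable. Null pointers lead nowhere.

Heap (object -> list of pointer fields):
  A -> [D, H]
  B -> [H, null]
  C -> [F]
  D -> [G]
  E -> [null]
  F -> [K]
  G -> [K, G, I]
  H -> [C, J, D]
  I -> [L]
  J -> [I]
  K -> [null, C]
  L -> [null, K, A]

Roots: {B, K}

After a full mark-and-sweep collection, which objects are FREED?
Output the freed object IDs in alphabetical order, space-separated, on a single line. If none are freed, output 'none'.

Roots: B K
Mark B: refs=H null, marked=B
Mark K: refs=null C, marked=B K
Mark H: refs=C J D, marked=B H K
Mark C: refs=F, marked=B C H K
Mark J: refs=I, marked=B C H J K
Mark D: refs=G, marked=B C D H J K
Mark F: refs=K, marked=B C D F H J K
Mark I: refs=L, marked=B C D F H I J K
Mark G: refs=K G I, marked=B C D F G H I J K
Mark L: refs=null K A, marked=B C D F G H I J K L
Mark A: refs=D H, marked=A B C D F G H I J K L
Unmarked (collected): E

Answer: E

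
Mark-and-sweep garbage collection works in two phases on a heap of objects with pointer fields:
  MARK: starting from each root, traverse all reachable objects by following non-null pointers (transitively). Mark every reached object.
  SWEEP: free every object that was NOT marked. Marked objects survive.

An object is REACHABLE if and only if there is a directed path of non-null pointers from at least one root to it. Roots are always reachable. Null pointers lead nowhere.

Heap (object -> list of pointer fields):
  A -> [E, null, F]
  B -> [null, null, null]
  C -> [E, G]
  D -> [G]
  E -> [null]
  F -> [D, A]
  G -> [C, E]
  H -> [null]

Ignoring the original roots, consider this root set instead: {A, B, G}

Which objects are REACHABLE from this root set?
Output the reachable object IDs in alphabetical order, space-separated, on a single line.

Answer: A B C D E F G

Derivation:
Roots: A B G
Mark A: refs=E null F, marked=A
Mark B: refs=null null null, marked=A B
Mark G: refs=C E, marked=A B G
Mark E: refs=null, marked=A B E G
Mark F: refs=D A, marked=A B E F G
Mark C: refs=E G, marked=A B C E F G
Mark D: refs=G, marked=A B C D E F G
Unmarked (collected): H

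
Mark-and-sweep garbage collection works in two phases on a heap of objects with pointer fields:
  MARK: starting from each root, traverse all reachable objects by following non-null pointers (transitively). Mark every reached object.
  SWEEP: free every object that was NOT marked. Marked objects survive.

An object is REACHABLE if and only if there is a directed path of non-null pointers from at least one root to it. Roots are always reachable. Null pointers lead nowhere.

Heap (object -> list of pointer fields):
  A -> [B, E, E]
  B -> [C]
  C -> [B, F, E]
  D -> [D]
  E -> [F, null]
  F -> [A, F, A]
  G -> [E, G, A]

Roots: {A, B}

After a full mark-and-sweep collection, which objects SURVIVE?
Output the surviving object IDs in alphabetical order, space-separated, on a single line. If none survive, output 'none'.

Answer: A B C E F

Derivation:
Roots: A B
Mark A: refs=B E E, marked=A
Mark B: refs=C, marked=A B
Mark E: refs=F null, marked=A B E
Mark C: refs=B F E, marked=A B C E
Mark F: refs=A F A, marked=A B C E F
Unmarked (collected): D G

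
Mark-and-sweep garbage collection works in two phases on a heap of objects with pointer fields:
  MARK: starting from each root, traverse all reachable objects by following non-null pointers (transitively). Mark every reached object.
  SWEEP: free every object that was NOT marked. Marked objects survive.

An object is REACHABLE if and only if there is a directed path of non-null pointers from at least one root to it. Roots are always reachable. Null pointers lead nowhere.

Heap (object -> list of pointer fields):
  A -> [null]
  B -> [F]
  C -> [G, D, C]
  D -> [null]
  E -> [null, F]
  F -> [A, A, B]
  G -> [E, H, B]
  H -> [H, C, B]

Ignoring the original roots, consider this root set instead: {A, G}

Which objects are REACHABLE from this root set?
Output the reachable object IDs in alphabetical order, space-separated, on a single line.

Answer: A B C D E F G H

Derivation:
Roots: A G
Mark A: refs=null, marked=A
Mark G: refs=E H B, marked=A G
Mark E: refs=null F, marked=A E G
Mark H: refs=H C B, marked=A E G H
Mark B: refs=F, marked=A B E G H
Mark F: refs=A A B, marked=A B E F G H
Mark C: refs=G D C, marked=A B C E F G H
Mark D: refs=null, marked=A B C D E F G H
Unmarked (collected): (none)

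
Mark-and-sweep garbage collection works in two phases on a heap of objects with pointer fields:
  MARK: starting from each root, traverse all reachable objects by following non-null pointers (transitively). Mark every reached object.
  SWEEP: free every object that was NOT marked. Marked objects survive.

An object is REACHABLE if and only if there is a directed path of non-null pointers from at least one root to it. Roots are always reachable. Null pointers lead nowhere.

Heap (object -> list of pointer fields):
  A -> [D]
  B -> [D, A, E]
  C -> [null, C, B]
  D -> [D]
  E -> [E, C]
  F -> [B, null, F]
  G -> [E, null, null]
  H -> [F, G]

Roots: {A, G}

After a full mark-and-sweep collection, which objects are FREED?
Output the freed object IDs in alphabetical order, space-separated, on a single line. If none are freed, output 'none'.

Answer: F H

Derivation:
Roots: A G
Mark A: refs=D, marked=A
Mark G: refs=E null null, marked=A G
Mark D: refs=D, marked=A D G
Mark E: refs=E C, marked=A D E G
Mark C: refs=null C B, marked=A C D E G
Mark B: refs=D A E, marked=A B C D E G
Unmarked (collected): F H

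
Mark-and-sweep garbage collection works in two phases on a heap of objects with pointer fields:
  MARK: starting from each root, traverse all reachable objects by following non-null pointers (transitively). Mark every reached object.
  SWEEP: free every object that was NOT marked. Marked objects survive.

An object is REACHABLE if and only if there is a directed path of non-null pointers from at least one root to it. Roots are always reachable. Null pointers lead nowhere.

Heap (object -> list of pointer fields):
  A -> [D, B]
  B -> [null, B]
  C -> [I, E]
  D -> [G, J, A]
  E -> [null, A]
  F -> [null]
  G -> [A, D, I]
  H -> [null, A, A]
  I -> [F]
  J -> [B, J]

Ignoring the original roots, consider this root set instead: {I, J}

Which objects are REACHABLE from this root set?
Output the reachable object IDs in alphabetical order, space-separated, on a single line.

Answer: B F I J

Derivation:
Roots: I J
Mark I: refs=F, marked=I
Mark J: refs=B J, marked=I J
Mark F: refs=null, marked=F I J
Mark B: refs=null B, marked=B F I J
Unmarked (collected): A C D E G H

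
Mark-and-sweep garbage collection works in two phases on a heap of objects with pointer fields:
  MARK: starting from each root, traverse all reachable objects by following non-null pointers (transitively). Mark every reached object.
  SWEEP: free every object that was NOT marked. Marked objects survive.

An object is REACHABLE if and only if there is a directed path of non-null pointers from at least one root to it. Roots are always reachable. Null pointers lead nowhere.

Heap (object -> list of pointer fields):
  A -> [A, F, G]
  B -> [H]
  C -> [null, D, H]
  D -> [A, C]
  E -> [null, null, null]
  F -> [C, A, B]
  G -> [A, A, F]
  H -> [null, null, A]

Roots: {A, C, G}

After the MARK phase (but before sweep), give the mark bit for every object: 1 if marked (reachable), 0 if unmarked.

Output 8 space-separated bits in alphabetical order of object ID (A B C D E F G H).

Answer: 1 1 1 1 0 1 1 1

Derivation:
Roots: A C G
Mark A: refs=A F G, marked=A
Mark C: refs=null D H, marked=A C
Mark G: refs=A A F, marked=A C G
Mark F: refs=C A B, marked=A C F G
Mark D: refs=A C, marked=A C D F G
Mark H: refs=null null A, marked=A C D F G H
Mark B: refs=H, marked=A B C D F G H
Unmarked (collected): E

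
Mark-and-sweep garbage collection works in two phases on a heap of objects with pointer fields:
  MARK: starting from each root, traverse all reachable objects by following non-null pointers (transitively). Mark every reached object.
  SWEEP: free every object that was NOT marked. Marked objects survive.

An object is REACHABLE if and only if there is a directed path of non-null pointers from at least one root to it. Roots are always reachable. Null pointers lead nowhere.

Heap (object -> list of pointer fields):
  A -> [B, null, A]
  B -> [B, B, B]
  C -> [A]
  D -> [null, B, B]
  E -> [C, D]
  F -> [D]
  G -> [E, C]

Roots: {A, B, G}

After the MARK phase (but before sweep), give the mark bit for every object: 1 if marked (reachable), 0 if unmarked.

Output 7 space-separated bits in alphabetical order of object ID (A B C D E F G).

Answer: 1 1 1 1 1 0 1

Derivation:
Roots: A B G
Mark A: refs=B null A, marked=A
Mark B: refs=B B B, marked=A B
Mark G: refs=E C, marked=A B G
Mark E: refs=C D, marked=A B E G
Mark C: refs=A, marked=A B C E G
Mark D: refs=null B B, marked=A B C D E G
Unmarked (collected): F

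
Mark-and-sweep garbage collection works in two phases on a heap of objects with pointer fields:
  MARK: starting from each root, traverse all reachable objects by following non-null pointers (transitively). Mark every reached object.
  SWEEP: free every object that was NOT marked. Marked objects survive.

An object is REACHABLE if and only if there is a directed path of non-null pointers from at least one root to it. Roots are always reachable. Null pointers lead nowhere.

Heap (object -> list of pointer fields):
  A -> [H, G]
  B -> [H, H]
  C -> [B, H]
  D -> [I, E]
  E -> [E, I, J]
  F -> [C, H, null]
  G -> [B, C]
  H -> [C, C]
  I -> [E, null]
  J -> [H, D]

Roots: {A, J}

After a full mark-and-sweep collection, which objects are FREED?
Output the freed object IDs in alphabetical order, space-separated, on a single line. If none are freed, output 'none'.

Answer: F

Derivation:
Roots: A J
Mark A: refs=H G, marked=A
Mark J: refs=H D, marked=A J
Mark H: refs=C C, marked=A H J
Mark G: refs=B C, marked=A G H J
Mark D: refs=I E, marked=A D G H J
Mark C: refs=B H, marked=A C D G H J
Mark B: refs=H H, marked=A B C D G H J
Mark I: refs=E null, marked=A B C D G H I J
Mark E: refs=E I J, marked=A B C D E G H I J
Unmarked (collected): F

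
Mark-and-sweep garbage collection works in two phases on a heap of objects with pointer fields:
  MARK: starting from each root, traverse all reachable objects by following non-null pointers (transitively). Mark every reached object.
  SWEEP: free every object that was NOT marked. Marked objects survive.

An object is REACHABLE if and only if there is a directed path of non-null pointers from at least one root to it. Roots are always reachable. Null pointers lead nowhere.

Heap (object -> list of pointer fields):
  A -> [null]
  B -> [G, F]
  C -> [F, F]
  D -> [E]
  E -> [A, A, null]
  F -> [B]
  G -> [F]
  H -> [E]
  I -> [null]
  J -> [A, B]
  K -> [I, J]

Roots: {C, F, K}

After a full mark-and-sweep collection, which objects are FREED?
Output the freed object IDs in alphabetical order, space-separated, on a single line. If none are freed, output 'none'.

Answer: D E H

Derivation:
Roots: C F K
Mark C: refs=F F, marked=C
Mark F: refs=B, marked=C F
Mark K: refs=I J, marked=C F K
Mark B: refs=G F, marked=B C F K
Mark I: refs=null, marked=B C F I K
Mark J: refs=A B, marked=B C F I J K
Mark G: refs=F, marked=B C F G I J K
Mark A: refs=null, marked=A B C F G I J K
Unmarked (collected): D E H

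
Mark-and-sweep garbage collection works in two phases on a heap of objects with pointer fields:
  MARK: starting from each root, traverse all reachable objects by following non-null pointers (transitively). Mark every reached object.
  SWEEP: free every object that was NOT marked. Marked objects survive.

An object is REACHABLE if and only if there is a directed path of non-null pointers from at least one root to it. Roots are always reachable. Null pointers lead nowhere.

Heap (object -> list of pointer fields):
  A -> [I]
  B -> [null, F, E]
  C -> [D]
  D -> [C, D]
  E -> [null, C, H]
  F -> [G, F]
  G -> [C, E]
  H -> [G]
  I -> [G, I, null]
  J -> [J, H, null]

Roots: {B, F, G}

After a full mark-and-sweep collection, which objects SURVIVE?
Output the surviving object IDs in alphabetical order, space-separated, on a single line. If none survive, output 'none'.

Roots: B F G
Mark B: refs=null F E, marked=B
Mark F: refs=G F, marked=B F
Mark G: refs=C E, marked=B F G
Mark E: refs=null C H, marked=B E F G
Mark C: refs=D, marked=B C E F G
Mark H: refs=G, marked=B C E F G H
Mark D: refs=C D, marked=B C D E F G H
Unmarked (collected): A I J

Answer: B C D E F G H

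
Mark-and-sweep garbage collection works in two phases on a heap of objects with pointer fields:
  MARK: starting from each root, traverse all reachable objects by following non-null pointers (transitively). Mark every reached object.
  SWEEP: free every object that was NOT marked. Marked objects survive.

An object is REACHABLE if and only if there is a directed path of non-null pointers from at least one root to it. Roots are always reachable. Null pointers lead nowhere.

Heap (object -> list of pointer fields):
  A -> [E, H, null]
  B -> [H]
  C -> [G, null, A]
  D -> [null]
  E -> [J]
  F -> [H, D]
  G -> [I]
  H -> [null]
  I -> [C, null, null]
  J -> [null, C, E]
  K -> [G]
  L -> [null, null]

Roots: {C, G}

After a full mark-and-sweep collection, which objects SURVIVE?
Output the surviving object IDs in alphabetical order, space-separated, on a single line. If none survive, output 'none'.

Answer: A C E G H I J

Derivation:
Roots: C G
Mark C: refs=G null A, marked=C
Mark G: refs=I, marked=C G
Mark A: refs=E H null, marked=A C G
Mark I: refs=C null null, marked=A C G I
Mark E: refs=J, marked=A C E G I
Mark H: refs=null, marked=A C E G H I
Mark J: refs=null C E, marked=A C E G H I J
Unmarked (collected): B D F K L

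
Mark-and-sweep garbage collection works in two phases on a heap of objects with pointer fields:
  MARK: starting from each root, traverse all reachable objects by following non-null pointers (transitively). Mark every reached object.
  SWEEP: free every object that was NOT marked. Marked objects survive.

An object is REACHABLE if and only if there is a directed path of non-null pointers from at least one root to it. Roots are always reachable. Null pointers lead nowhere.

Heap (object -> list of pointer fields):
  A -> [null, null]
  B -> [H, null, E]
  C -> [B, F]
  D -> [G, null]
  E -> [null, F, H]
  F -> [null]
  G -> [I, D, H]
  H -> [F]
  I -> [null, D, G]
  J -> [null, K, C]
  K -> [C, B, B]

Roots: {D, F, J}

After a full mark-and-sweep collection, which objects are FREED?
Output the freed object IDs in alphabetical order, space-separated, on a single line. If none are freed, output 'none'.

Answer: A

Derivation:
Roots: D F J
Mark D: refs=G null, marked=D
Mark F: refs=null, marked=D F
Mark J: refs=null K C, marked=D F J
Mark G: refs=I D H, marked=D F G J
Mark K: refs=C B B, marked=D F G J K
Mark C: refs=B F, marked=C D F G J K
Mark I: refs=null D G, marked=C D F G I J K
Mark H: refs=F, marked=C D F G H I J K
Mark B: refs=H null E, marked=B C D F G H I J K
Mark E: refs=null F H, marked=B C D E F G H I J K
Unmarked (collected): A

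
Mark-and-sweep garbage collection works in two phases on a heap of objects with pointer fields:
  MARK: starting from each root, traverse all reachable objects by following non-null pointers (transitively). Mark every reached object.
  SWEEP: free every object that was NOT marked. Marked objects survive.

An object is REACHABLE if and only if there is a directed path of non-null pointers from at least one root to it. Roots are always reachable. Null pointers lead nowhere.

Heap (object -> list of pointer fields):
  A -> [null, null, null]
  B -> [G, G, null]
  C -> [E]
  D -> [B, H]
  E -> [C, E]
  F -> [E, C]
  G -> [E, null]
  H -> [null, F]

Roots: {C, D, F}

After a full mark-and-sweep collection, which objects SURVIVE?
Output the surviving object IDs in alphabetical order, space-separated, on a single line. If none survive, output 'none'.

Roots: C D F
Mark C: refs=E, marked=C
Mark D: refs=B H, marked=C D
Mark F: refs=E C, marked=C D F
Mark E: refs=C E, marked=C D E F
Mark B: refs=G G null, marked=B C D E F
Mark H: refs=null F, marked=B C D E F H
Mark G: refs=E null, marked=B C D E F G H
Unmarked (collected): A

Answer: B C D E F G H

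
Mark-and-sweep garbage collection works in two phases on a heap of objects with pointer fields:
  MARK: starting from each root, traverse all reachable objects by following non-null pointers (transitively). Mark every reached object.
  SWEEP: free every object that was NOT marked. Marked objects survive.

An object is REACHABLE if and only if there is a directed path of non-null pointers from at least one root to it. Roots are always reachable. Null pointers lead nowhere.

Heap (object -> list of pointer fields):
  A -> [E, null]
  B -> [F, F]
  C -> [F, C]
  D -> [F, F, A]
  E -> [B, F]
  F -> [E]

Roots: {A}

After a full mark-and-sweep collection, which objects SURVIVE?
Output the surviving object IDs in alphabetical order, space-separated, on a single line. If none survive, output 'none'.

Answer: A B E F

Derivation:
Roots: A
Mark A: refs=E null, marked=A
Mark E: refs=B F, marked=A E
Mark B: refs=F F, marked=A B E
Mark F: refs=E, marked=A B E F
Unmarked (collected): C D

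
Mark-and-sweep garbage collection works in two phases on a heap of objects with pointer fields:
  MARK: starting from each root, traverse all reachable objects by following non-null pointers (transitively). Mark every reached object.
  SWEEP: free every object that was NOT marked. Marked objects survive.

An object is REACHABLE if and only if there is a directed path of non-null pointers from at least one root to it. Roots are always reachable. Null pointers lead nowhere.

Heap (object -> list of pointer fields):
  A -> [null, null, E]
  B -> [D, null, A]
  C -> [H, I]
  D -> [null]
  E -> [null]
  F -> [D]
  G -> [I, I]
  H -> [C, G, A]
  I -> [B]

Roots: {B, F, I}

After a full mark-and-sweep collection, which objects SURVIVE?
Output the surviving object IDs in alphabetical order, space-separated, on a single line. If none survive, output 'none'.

Answer: A B D E F I

Derivation:
Roots: B F I
Mark B: refs=D null A, marked=B
Mark F: refs=D, marked=B F
Mark I: refs=B, marked=B F I
Mark D: refs=null, marked=B D F I
Mark A: refs=null null E, marked=A B D F I
Mark E: refs=null, marked=A B D E F I
Unmarked (collected): C G H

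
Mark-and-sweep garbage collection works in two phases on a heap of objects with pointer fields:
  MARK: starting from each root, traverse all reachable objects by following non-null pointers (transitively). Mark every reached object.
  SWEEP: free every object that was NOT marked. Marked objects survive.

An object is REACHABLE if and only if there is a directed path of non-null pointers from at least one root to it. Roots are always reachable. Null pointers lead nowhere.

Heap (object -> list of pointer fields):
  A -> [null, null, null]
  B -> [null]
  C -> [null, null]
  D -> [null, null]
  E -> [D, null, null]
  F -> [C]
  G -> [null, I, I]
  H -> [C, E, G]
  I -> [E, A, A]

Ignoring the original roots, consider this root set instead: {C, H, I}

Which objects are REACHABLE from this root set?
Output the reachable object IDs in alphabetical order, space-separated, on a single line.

Answer: A C D E G H I

Derivation:
Roots: C H I
Mark C: refs=null null, marked=C
Mark H: refs=C E G, marked=C H
Mark I: refs=E A A, marked=C H I
Mark E: refs=D null null, marked=C E H I
Mark G: refs=null I I, marked=C E G H I
Mark A: refs=null null null, marked=A C E G H I
Mark D: refs=null null, marked=A C D E G H I
Unmarked (collected): B F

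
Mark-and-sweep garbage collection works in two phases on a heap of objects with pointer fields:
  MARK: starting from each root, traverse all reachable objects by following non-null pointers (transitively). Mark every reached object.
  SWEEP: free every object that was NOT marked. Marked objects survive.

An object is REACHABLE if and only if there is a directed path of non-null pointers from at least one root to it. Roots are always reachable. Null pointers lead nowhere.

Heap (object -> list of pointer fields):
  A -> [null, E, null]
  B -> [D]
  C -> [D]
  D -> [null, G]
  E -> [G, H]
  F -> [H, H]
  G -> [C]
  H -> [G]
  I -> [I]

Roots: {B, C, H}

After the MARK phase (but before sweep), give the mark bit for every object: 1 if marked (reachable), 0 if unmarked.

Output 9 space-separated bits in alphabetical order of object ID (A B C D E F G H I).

Roots: B C H
Mark B: refs=D, marked=B
Mark C: refs=D, marked=B C
Mark H: refs=G, marked=B C H
Mark D: refs=null G, marked=B C D H
Mark G: refs=C, marked=B C D G H
Unmarked (collected): A E F I

Answer: 0 1 1 1 0 0 1 1 0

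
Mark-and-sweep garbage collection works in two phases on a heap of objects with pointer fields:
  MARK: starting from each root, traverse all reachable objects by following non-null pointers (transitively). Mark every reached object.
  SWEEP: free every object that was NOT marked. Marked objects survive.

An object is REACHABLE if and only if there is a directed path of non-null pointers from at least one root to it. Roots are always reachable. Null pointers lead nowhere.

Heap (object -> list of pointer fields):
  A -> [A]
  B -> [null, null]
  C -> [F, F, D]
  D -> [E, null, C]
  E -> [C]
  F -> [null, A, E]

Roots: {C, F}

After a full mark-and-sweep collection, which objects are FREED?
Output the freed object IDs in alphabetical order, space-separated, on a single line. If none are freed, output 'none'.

Roots: C F
Mark C: refs=F F D, marked=C
Mark F: refs=null A E, marked=C F
Mark D: refs=E null C, marked=C D F
Mark A: refs=A, marked=A C D F
Mark E: refs=C, marked=A C D E F
Unmarked (collected): B

Answer: B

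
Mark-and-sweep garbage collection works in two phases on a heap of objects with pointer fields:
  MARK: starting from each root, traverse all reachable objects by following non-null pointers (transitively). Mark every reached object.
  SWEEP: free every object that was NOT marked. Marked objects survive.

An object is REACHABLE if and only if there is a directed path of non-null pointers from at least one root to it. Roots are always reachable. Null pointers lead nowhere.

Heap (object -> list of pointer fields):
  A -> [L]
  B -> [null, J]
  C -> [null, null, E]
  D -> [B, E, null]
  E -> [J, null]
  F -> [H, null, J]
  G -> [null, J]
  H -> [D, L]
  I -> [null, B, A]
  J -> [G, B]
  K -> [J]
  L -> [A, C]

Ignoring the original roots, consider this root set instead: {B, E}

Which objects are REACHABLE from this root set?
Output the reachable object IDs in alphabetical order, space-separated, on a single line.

Answer: B E G J

Derivation:
Roots: B E
Mark B: refs=null J, marked=B
Mark E: refs=J null, marked=B E
Mark J: refs=G B, marked=B E J
Mark G: refs=null J, marked=B E G J
Unmarked (collected): A C D F H I K L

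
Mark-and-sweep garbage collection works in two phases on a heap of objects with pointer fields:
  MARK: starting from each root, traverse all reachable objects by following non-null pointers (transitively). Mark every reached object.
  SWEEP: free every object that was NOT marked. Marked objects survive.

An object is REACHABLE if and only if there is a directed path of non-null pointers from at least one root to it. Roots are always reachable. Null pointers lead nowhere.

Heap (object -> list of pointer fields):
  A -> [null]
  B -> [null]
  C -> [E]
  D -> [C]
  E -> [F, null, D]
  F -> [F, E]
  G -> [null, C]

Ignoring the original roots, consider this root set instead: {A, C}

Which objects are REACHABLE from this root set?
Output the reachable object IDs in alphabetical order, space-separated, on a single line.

Answer: A C D E F

Derivation:
Roots: A C
Mark A: refs=null, marked=A
Mark C: refs=E, marked=A C
Mark E: refs=F null D, marked=A C E
Mark F: refs=F E, marked=A C E F
Mark D: refs=C, marked=A C D E F
Unmarked (collected): B G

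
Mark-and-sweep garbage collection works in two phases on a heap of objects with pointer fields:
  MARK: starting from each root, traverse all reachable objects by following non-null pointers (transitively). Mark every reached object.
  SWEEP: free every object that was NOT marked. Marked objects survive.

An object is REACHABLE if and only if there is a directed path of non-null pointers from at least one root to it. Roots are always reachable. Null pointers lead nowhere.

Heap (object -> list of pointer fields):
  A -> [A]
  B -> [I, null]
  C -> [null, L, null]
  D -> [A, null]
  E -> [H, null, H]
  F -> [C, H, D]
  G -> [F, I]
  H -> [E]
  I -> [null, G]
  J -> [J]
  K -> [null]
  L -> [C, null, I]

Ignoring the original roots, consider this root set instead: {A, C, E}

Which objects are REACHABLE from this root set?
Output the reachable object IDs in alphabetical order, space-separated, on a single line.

Roots: A C E
Mark A: refs=A, marked=A
Mark C: refs=null L null, marked=A C
Mark E: refs=H null H, marked=A C E
Mark L: refs=C null I, marked=A C E L
Mark H: refs=E, marked=A C E H L
Mark I: refs=null G, marked=A C E H I L
Mark G: refs=F I, marked=A C E G H I L
Mark F: refs=C H D, marked=A C E F G H I L
Mark D: refs=A null, marked=A C D E F G H I L
Unmarked (collected): B J K

Answer: A C D E F G H I L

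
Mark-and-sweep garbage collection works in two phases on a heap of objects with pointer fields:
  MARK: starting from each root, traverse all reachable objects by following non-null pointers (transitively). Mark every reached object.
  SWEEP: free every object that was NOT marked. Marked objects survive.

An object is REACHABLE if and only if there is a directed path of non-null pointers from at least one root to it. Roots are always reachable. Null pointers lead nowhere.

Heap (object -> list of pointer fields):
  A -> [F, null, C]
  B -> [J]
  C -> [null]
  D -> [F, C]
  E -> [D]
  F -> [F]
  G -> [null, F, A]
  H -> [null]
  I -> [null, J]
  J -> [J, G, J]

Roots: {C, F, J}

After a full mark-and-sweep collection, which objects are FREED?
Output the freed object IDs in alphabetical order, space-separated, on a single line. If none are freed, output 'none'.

Answer: B D E H I

Derivation:
Roots: C F J
Mark C: refs=null, marked=C
Mark F: refs=F, marked=C F
Mark J: refs=J G J, marked=C F J
Mark G: refs=null F A, marked=C F G J
Mark A: refs=F null C, marked=A C F G J
Unmarked (collected): B D E H I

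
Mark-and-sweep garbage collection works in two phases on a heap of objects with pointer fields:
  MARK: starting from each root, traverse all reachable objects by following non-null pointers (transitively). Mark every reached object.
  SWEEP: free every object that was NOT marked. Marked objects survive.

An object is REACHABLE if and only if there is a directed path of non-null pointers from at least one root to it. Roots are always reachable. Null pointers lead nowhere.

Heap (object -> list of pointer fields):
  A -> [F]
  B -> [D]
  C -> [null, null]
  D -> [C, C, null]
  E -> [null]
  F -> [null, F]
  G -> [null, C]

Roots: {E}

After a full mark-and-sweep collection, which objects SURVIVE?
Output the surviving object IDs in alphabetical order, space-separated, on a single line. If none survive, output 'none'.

Roots: E
Mark E: refs=null, marked=E
Unmarked (collected): A B C D F G

Answer: E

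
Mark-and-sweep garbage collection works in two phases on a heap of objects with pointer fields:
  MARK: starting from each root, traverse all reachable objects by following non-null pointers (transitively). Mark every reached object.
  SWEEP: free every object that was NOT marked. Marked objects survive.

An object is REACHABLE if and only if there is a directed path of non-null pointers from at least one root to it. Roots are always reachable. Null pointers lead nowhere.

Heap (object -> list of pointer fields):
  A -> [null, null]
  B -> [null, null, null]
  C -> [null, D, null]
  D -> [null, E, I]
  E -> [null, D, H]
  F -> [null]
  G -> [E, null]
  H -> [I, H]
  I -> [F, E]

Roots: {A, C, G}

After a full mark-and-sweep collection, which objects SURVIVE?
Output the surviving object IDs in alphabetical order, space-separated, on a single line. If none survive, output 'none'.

Answer: A C D E F G H I

Derivation:
Roots: A C G
Mark A: refs=null null, marked=A
Mark C: refs=null D null, marked=A C
Mark G: refs=E null, marked=A C G
Mark D: refs=null E I, marked=A C D G
Mark E: refs=null D H, marked=A C D E G
Mark I: refs=F E, marked=A C D E G I
Mark H: refs=I H, marked=A C D E G H I
Mark F: refs=null, marked=A C D E F G H I
Unmarked (collected): B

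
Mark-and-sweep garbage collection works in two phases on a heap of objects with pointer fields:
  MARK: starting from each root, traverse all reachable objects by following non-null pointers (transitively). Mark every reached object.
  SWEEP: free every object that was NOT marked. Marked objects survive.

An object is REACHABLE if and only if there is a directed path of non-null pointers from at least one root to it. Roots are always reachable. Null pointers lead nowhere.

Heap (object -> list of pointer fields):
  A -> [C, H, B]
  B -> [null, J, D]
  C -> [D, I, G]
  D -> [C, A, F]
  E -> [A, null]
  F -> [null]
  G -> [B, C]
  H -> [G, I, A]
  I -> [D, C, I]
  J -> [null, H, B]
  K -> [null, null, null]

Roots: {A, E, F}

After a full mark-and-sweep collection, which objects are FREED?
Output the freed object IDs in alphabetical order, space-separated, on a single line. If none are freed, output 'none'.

Roots: A E F
Mark A: refs=C H B, marked=A
Mark E: refs=A null, marked=A E
Mark F: refs=null, marked=A E F
Mark C: refs=D I G, marked=A C E F
Mark H: refs=G I A, marked=A C E F H
Mark B: refs=null J D, marked=A B C E F H
Mark D: refs=C A F, marked=A B C D E F H
Mark I: refs=D C I, marked=A B C D E F H I
Mark G: refs=B C, marked=A B C D E F G H I
Mark J: refs=null H B, marked=A B C D E F G H I J
Unmarked (collected): K

Answer: K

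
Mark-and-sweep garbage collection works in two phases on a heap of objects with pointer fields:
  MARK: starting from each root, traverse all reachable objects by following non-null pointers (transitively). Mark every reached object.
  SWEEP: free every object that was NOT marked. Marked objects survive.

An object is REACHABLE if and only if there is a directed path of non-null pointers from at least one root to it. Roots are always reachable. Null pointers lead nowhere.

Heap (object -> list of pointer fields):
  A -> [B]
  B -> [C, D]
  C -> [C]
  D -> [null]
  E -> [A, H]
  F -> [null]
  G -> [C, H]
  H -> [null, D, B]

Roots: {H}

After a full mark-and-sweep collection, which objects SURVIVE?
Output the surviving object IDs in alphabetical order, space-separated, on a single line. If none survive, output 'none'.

Roots: H
Mark H: refs=null D B, marked=H
Mark D: refs=null, marked=D H
Mark B: refs=C D, marked=B D H
Mark C: refs=C, marked=B C D H
Unmarked (collected): A E F G

Answer: B C D H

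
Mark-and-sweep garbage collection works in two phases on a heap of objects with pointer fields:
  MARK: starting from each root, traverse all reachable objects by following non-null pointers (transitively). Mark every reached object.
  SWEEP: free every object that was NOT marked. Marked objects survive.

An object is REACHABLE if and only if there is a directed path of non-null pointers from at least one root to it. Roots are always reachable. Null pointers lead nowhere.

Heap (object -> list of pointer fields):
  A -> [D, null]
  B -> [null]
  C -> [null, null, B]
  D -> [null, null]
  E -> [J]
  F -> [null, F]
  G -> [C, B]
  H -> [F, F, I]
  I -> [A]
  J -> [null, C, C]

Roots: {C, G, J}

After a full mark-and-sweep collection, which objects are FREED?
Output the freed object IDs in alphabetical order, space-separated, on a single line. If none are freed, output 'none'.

Roots: C G J
Mark C: refs=null null B, marked=C
Mark G: refs=C B, marked=C G
Mark J: refs=null C C, marked=C G J
Mark B: refs=null, marked=B C G J
Unmarked (collected): A D E F H I

Answer: A D E F H I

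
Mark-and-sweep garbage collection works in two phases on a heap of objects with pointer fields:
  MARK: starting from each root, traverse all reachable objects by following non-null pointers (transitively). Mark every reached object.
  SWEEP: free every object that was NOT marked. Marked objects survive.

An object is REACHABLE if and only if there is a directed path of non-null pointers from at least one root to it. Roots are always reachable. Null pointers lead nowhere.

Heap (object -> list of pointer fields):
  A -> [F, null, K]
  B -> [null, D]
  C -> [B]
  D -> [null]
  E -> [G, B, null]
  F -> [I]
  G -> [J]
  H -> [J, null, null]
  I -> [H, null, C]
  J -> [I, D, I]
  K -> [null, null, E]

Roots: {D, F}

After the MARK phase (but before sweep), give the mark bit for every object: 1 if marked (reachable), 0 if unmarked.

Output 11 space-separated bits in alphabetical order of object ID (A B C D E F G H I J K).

Answer: 0 1 1 1 0 1 0 1 1 1 0

Derivation:
Roots: D F
Mark D: refs=null, marked=D
Mark F: refs=I, marked=D F
Mark I: refs=H null C, marked=D F I
Mark H: refs=J null null, marked=D F H I
Mark C: refs=B, marked=C D F H I
Mark J: refs=I D I, marked=C D F H I J
Mark B: refs=null D, marked=B C D F H I J
Unmarked (collected): A E G K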